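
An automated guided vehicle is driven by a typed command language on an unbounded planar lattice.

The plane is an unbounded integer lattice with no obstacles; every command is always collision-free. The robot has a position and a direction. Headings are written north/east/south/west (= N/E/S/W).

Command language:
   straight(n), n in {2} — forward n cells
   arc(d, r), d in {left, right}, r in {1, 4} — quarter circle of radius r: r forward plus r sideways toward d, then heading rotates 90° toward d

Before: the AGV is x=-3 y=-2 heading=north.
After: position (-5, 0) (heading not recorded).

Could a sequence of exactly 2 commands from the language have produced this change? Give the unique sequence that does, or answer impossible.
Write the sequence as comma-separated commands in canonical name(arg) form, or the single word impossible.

key: running arc(right, 1) before arc(left, 1) would end elsewhere — order is forced
start: x=-3 y=-2 heading=north
[1] after arc(left, 1): x=-4 y=-1 heading=west
[2] after arc(right, 1): x=-5 y=0 heading=north
all 25 alternatives checked — unique.

arc(left, 1), arc(right, 1)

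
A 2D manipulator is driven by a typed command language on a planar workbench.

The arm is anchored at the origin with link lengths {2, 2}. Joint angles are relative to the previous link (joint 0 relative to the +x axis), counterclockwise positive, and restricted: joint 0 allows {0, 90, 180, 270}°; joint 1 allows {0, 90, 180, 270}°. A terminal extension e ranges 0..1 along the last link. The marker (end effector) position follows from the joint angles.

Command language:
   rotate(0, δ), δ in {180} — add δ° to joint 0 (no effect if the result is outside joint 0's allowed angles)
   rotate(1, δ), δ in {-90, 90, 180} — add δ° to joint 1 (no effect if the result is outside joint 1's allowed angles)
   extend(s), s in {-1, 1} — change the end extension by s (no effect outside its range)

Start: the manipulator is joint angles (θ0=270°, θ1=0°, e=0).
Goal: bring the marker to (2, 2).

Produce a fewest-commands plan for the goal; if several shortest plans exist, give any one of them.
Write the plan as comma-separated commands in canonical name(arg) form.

from: joint angles (θ0=270°, θ1=0°, e=0)
step 1 (rotate(1, -90)): joint angles (θ0=270°, θ1=270°, e=0)
step 2 (rotate(0, 180)): joint angles (θ0=90°, θ1=270°, e=0)
nothing shorter than 2 reaches the goal.

rotate(1, -90), rotate(0, 180)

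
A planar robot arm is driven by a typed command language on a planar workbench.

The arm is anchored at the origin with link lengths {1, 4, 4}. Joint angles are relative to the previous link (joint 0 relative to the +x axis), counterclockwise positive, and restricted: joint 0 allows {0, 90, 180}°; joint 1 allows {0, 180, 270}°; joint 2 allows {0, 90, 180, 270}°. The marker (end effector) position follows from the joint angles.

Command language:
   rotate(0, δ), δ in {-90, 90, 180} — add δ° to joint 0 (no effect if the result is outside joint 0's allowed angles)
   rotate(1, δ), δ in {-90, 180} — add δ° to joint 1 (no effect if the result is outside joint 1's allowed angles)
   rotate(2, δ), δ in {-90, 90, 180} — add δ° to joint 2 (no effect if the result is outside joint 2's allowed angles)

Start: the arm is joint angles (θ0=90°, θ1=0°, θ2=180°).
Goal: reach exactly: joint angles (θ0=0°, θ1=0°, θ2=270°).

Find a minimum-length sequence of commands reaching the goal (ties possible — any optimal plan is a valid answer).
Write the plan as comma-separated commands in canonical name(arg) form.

initial: joint angles (θ0=90°, θ1=0°, θ2=180°)
t=1 rotate(2, 90) ⇒ joint angles (θ0=90°, θ1=0°, θ2=270°)
t=2 rotate(0, -90) ⇒ joint angles (θ0=0°, θ1=0°, θ2=270°)
minimal: 2 command(s), checked below 2.

rotate(2, 90), rotate(0, -90)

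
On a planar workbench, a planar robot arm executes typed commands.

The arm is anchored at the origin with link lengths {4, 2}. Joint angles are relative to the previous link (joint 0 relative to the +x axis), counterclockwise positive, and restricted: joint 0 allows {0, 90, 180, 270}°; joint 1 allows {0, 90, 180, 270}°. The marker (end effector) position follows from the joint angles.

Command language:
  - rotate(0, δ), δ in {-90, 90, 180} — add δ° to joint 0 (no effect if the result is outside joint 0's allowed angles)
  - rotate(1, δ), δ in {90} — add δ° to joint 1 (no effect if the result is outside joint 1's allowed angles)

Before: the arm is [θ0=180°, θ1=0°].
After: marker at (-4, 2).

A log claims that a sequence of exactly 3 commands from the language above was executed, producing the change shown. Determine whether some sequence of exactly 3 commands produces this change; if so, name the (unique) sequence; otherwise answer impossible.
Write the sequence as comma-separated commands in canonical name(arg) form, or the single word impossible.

t0: [θ0=180°, θ1=0°]
[1] after rotate(1, 90): [θ0=180°, θ1=90°]
[2] after rotate(1, 90): [θ0=180°, θ1=180°]
[3] after rotate(1, 90): [θ0=180°, θ1=270°]
no rival 3-sequence matches.

rotate(1, 90), rotate(1, 90), rotate(1, 90)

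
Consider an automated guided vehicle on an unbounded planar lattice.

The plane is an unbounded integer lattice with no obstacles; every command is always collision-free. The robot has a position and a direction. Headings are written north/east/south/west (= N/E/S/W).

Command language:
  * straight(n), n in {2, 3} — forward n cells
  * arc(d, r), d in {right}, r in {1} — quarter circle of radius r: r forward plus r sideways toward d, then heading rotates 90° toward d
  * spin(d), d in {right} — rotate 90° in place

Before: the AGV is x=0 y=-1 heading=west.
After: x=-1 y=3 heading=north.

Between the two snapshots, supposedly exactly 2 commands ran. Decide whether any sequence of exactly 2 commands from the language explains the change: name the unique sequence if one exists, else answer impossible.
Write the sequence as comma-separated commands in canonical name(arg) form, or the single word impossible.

key: cell and facing (now N) both changed — the 2 commands mix motion and turning
start: x=0 y=-1 heading=west
1. arc(right, 1) → x=-1 y=0 heading=north
2. straight(3) → x=-1 y=3 heading=north
uniquely the one of 16 2-step routes that fits.

arc(right, 1), straight(3)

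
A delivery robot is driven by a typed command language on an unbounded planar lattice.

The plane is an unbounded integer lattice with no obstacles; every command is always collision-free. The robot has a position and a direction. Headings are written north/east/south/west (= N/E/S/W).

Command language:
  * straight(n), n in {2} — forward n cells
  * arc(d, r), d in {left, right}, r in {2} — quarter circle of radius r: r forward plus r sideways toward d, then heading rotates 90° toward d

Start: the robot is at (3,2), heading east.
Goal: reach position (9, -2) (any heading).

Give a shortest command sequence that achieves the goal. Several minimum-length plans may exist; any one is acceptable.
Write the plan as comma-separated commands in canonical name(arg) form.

begin: at (3,2), heading east
[1] after arc(right, 2): at (5,0), heading south
[2] after arc(left, 2): at (7,-2), heading east
[3] after straight(2): at (9,-2), heading east
minimal: 3 command(s), checked below 3.

arc(right, 2), arc(left, 2), straight(2)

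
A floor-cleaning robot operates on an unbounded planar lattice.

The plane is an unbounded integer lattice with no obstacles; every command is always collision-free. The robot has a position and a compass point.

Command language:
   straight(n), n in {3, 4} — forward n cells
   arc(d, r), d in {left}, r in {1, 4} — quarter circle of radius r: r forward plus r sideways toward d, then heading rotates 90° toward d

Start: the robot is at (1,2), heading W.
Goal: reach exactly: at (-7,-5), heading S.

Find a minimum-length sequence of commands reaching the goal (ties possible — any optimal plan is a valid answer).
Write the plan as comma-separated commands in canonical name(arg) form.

straight(4), arc(left, 4), straight(3)

begin: at (1,2), heading W
step 1 (straight(4)): at (-3,2), heading W
step 2 (arc(left, 4)): at (-7,-2), heading S
step 3 (straight(3)): at (-7,-5), heading S
minimal: 3 command(s), checked below 3.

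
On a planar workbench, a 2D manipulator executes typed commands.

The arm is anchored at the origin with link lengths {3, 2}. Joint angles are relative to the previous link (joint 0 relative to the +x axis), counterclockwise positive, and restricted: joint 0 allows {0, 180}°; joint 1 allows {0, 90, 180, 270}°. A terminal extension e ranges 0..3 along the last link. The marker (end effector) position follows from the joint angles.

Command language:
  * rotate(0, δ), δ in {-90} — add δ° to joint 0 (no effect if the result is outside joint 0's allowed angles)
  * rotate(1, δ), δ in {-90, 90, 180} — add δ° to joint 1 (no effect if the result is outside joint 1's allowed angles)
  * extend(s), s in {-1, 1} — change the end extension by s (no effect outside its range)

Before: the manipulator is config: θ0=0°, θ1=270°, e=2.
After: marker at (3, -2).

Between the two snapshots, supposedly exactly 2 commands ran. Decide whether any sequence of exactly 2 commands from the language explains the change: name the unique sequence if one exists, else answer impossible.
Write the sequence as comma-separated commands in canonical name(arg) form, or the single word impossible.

extend(-1), extend(-1)

t0: config: θ0=0°, θ1=270°, e=2
1. extend(-1) → config: θ0=0°, θ1=270°, e=1
2. extend(-1) → config: θ0=0°, θ1=270°, e=0
all 36 alternatives checked — unique.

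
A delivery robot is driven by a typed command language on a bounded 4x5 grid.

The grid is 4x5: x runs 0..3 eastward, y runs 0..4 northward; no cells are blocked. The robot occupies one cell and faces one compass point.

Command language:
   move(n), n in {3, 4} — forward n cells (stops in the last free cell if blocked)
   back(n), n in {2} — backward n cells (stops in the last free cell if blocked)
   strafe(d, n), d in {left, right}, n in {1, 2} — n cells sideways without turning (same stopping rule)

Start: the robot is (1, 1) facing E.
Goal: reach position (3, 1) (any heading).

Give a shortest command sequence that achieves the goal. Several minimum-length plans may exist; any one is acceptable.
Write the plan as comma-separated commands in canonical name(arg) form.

t0: (1, 1) facing E
step 1 (move(4)): (3, 1) facing E
no 0-step plan works, so 1 is optimal.

move(4)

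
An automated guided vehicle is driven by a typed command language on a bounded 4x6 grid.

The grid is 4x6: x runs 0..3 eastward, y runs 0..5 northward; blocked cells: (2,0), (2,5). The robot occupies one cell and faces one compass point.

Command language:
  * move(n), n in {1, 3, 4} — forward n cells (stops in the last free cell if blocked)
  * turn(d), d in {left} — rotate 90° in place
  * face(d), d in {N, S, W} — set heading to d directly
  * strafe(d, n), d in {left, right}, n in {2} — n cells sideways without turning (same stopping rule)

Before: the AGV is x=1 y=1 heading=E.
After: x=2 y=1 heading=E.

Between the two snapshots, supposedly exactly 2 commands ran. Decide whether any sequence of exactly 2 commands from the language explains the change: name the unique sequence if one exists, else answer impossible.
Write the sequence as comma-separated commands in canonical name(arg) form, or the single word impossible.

key: strafe(right, 2) is stopped early by the blocked cell at (2,0)
initial: x=1 y=1 heading=E
t=1 move(1) ⇒ x=2 y=1 heading=E
t=2 strafe(right, 2) ⇒ x=2 y=1 heading=E
no rival 2-sequence matches.

move(1), strafe(right, 2)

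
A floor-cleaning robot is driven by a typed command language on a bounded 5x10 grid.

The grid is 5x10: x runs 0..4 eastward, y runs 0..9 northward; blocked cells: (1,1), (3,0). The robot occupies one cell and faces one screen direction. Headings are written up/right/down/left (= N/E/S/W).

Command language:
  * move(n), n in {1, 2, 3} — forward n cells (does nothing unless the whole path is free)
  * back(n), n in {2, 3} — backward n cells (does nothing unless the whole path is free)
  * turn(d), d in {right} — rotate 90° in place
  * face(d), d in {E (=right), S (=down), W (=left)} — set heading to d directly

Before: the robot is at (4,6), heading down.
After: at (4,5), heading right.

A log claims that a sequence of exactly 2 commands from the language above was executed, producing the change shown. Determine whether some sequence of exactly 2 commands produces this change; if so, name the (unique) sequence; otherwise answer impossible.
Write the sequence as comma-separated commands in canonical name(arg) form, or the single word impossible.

move(1), face(E)

key: cell and facing (now E) both changed — the 2 commands mix motion and turning
from: at (4,6), heading down
[1] after move(1): at (4,5), heading down
[2] after face(E): at (4,5), heading right
uniquely the one of 81 2-step routes that fits.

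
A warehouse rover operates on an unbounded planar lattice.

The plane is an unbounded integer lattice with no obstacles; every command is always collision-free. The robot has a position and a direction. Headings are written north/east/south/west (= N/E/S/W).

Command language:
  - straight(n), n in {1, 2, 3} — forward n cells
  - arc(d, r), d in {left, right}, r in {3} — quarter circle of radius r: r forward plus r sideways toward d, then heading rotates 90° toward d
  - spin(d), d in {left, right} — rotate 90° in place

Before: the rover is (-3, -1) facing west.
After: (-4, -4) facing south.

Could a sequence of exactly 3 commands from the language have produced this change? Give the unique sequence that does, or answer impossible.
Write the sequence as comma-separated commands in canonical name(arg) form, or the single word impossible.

straight(1), spin(left), straight(3)

key: cell and facing (now S) both changed — the 3 commands mix motion and turning
t0: (-3, -1) facing west
1. straight(1) → (-4, -1) facing west
2. spin(left) → (-4, -1) facing south
3. straight(3) → (-4, -4) facing south
all 343 alternatives checked — unique.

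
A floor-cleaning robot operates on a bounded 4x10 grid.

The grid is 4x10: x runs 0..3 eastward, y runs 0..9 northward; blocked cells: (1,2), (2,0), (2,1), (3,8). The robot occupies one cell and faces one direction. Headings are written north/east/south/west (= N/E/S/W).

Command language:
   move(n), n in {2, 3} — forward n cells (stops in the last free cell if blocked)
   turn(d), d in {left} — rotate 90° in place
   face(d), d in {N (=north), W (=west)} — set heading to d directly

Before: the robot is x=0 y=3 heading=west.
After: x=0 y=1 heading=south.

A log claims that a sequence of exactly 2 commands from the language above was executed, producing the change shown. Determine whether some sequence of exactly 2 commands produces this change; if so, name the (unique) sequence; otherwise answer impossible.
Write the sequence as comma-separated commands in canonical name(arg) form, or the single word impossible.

key: order matters: swapping turn(left) and move(2) lands elsewhere
initial: x=0 y=3 heading=west
t=1 turn(left) ⇒ x=0 y=3 heading=south
t=2 move(2) ⇒ x=0 y=1 heading=south
uniquely the one of 25 2-step routes that fits.

turn(left), move(2)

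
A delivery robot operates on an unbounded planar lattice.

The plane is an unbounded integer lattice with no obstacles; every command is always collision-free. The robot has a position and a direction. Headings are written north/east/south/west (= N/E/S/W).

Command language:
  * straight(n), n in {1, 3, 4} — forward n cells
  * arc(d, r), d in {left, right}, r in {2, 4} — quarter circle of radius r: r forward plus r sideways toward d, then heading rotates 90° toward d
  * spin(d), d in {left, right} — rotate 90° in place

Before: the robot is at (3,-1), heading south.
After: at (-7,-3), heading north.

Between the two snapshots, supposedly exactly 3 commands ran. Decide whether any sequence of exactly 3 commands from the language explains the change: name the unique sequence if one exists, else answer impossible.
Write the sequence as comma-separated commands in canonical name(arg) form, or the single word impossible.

arc(right, 4), straight(4), arc(right, 2)

key: cell and facing (now N) both changed — the 3 commands mix motion and turning
from: at (3,-1), heading south
t=1 arc(right, 4) ⇒ at (-1,-5), heading west
t=2 straight(4) ⇒ at (-5,-5), heading west
t=3 arc(right, 2) ⇒ at (-7,-3), heading north
uniquely the one of 729 3-step routes that fits.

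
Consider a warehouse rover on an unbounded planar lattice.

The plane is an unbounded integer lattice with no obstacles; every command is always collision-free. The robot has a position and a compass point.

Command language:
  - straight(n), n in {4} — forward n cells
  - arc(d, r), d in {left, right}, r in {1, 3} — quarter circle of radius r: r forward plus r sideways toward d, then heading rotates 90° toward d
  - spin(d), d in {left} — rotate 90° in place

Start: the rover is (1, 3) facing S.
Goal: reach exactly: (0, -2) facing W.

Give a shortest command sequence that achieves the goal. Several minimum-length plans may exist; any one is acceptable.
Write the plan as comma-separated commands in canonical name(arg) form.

from: (1, 3) facing S
1. straight(4) → (1, -1) facing S
2. arc(right, 1) → (0, -2) facing W
shorter routes all fall short; 2 is best.

straight(4), arc(right, 1)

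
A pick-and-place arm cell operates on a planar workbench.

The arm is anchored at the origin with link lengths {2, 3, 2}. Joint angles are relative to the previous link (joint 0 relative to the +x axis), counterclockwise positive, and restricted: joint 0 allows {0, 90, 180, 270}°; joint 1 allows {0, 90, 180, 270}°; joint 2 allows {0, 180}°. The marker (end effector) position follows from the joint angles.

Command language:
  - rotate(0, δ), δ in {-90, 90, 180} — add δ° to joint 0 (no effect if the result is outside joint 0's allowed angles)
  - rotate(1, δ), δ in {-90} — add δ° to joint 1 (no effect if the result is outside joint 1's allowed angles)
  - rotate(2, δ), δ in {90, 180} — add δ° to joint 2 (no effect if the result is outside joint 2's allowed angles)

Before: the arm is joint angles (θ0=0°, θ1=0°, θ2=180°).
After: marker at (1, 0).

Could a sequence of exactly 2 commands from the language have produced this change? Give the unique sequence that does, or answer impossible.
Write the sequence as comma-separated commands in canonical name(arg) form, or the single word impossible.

t0: joint angles (θ0=0°, θ1=0°, θ2=180°)
1. rotate(1, -90) → joint angles (θ0=0°, θ1=270°, θ2=180°)
2. rotate(1, -90) → joint angles (θ0=0°, θ1=180°, θ2=180°)
no other 2-command option fits: unique.

rotate(1, -90), rotate(1, -90)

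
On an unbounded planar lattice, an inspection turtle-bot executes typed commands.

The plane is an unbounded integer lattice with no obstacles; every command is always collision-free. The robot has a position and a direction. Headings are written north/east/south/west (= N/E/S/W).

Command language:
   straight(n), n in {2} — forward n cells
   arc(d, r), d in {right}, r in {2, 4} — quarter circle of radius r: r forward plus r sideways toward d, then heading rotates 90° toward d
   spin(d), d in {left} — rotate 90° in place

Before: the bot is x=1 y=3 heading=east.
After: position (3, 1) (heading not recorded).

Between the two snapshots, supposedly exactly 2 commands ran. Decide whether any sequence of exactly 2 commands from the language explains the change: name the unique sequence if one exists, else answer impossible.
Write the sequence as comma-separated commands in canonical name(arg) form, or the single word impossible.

key: running spin(left) before arc(right, 2) would end elsewhere — order is forced
initial: x=1 y=3 heading=east
1. arc(right, 2) → x=3 y=1 heading=south
2. spin(left) → x=3 y=1 heading=east
uniquely the one of 16 2-step routes that fits.

arc(right, 2), spin(left)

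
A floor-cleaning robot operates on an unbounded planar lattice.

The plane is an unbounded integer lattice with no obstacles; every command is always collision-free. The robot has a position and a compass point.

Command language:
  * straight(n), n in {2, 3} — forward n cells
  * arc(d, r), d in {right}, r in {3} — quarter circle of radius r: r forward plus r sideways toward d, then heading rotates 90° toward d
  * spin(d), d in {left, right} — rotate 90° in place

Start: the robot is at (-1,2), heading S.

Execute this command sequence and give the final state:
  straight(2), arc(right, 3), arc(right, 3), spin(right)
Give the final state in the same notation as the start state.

at (-7,0), heading E

start: at (-1,2), heading S
t=1 straight(2) ⇒ at (-1,0), heading S
t=2 arc(right, 3) ⇒ at (-4,-3), heading W
t=3 arc(right, 3) ⇒ at (-7,0), heading N
t=4 spin(right) ⇒ at (-7,0), heading E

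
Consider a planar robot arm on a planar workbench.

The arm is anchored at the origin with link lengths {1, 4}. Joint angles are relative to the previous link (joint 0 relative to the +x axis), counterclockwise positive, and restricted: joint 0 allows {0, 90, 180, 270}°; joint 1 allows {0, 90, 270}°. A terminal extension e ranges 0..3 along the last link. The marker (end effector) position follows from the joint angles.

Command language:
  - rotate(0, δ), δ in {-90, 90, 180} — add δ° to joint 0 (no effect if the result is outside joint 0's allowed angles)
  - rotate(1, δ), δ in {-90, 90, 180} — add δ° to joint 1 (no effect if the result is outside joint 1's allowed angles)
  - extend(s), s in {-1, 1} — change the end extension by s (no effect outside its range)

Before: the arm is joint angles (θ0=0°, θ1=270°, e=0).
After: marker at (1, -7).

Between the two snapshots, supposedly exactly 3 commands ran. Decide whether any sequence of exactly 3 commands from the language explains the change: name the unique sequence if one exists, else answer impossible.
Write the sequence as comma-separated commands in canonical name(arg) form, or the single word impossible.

extend(1), extend(1), extend(1)

start: joint angles (θ0=0°, θ1=270°, e=0)
[1] after extend(1): joint angles (θ0=0°, θ1=270°, e=1)
[2] after extend(1): joint angles (θ0=0°, θ1=270°, e=2)
[3] after extend(1): joint angles (θ0=0°, θ1=270°, e=3)
uniquely the one of 512 3-step routes that fits.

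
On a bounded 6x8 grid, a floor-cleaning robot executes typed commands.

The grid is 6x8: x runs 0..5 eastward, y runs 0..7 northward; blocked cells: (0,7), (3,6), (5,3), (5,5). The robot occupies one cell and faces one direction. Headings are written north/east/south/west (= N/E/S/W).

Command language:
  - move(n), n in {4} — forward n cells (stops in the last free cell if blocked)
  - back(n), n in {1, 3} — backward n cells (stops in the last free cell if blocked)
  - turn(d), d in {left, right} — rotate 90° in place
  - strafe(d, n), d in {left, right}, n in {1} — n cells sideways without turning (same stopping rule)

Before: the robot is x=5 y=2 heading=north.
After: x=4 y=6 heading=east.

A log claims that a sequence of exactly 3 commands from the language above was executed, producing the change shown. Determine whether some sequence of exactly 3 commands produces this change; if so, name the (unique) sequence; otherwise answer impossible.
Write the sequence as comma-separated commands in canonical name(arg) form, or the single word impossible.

strafe(left, 1), move(4), turn(right)

key: cell and facing (now E) both changed — the 3 commands mix motion and turning
begin: x=5 y=2 heading=north
1. strafe(left, 1) → x=4 y=2 heading=north
2. move(4) → x=4 y=6 heading=north
3. turn(right) → x=4 y=6 heading=east
uniquely the one of 343 3-step routes that fits.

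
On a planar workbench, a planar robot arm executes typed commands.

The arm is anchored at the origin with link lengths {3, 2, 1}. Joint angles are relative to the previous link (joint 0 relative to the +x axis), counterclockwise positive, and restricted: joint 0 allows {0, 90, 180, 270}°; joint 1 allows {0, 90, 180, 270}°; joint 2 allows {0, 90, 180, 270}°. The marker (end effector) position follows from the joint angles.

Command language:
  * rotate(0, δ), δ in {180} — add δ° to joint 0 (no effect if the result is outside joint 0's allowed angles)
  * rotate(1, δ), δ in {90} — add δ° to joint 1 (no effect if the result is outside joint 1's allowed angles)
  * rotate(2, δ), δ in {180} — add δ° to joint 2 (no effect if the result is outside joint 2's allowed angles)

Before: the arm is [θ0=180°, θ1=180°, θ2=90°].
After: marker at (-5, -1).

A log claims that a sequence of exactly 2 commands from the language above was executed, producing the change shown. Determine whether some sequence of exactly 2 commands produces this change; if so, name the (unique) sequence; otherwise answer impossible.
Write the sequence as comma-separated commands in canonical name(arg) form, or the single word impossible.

begin: [θ0=180°, θ1=180°, θ2=90°]
1. rotate(1, 90) → [θ0=180°, θ1=270°, θ2=90°]
2. rotate(1, 90) → [θ0=180°, θ1=0°, θ2=90°]
no rival 2-sequence matches.

rotate(1, 90), rotate(1, 90)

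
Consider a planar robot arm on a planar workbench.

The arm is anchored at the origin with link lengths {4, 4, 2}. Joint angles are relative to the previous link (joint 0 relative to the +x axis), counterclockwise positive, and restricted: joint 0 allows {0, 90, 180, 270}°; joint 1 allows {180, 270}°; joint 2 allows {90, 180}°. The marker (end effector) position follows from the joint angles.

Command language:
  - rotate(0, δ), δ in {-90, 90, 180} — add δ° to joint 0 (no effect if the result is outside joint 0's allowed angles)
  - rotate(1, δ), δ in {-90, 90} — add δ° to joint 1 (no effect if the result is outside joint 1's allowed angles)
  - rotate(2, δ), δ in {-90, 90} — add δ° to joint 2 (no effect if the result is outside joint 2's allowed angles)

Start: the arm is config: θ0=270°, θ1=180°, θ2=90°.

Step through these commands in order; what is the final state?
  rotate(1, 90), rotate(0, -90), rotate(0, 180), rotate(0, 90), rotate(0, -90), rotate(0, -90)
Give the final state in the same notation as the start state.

start: config: θ0=270°, θ1=180°, θ2=90°
1. rotate(1, 90) → config: θ0=270°, θ1=270°, θ2=90°
2. rotate(0, -90) → config: θ0=180°, θ1=270°, θ2=90°
3. rotate(0, 180) → config: θ0=0°, θ1=270°, θ2=90°
4. rotate(0, 90) → config: θ0=90°, θ1=270°, θ2=90°
5. rotate(0, -90) → config: θ0=0°, θ1=270°, θ2=90°
6. rotate(0, -90) → config: θ0=270°, θ1=270°, θ2=90°

config: θ0=270°, θ1=270°, θ2=90°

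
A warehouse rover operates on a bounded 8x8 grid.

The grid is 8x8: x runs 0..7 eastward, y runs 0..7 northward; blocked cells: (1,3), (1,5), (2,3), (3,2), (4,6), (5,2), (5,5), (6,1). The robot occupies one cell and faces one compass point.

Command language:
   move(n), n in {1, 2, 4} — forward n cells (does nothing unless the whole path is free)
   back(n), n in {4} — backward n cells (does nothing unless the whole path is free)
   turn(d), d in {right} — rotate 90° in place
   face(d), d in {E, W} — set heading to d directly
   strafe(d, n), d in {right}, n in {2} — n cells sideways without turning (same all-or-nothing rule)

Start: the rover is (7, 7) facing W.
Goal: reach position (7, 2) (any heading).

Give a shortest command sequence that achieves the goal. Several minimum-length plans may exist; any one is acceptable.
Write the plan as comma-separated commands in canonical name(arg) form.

face(E), turn(right), move(4), move(1)

initial: (7, 7) facing W
step 1 (face(E)): (7, 7) facing E
step 2 (turn(right)): (7, 7) facing S
step 3 (move(4)): (7, 3) facing S
step 4 (move(1)): (7, 2) facing S
minimal: 4 command(s), checked below 4.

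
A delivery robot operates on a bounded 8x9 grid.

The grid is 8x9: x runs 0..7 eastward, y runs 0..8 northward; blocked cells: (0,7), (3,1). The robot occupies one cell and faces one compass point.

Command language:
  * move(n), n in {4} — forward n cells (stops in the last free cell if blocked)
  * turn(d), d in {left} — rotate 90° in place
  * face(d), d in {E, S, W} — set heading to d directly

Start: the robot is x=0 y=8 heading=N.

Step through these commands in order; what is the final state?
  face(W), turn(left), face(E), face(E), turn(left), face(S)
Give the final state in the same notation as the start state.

x=0 y=8 heading=S

t0: x=0 y=8 heading=N
1. face(W) → x=0 y=8 heading=W
2. turn(left) → x=0 y=8 heading=S
3. face(E) → x=0 y=8 heading=E
4. face(E) → x=0 y=8 heading=E
5. turn(left) → x=0 y=8 heading=N
6. face(S) → x=0 y=8 heading=S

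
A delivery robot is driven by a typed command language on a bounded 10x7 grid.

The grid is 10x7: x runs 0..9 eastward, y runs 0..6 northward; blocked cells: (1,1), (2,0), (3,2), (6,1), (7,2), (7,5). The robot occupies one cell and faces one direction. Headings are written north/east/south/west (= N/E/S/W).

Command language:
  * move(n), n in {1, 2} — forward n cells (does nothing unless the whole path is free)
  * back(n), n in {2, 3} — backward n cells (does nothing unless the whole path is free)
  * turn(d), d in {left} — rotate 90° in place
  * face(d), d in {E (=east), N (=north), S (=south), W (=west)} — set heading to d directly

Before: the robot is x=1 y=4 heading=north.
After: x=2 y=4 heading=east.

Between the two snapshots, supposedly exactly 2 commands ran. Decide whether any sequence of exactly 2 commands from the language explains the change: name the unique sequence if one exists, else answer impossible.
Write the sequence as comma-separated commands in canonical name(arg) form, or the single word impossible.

key: cell and facing (now E) both changed — the 2 commands mix motion and turning
start: x=1 y=4 heading=north
step 1 (face(E)): x=1 y=4 heading=east
step 2 (move(1)): x=2 y=4 heading=east
all 81 alternatives checked — unique.

face(E), move(1)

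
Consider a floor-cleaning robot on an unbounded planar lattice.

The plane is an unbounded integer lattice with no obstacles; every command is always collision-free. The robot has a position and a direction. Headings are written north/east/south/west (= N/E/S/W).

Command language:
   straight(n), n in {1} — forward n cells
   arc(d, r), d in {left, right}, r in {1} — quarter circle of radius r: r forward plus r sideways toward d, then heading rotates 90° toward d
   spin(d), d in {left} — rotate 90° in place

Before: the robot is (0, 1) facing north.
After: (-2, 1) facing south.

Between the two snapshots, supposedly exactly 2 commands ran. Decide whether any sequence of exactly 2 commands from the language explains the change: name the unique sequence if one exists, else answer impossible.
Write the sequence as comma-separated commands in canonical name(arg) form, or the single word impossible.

arc(left, 1), arc(left, 1)

key: cell and facing (now S) both changed — the 2 commands mix motion and turning
from: (0, 1) facing north
[1] after arc(left, 1): (-1, 2) facing west
[2] after arc(left, 1): (-2, 1) facing south
no rival 2-sequence matches.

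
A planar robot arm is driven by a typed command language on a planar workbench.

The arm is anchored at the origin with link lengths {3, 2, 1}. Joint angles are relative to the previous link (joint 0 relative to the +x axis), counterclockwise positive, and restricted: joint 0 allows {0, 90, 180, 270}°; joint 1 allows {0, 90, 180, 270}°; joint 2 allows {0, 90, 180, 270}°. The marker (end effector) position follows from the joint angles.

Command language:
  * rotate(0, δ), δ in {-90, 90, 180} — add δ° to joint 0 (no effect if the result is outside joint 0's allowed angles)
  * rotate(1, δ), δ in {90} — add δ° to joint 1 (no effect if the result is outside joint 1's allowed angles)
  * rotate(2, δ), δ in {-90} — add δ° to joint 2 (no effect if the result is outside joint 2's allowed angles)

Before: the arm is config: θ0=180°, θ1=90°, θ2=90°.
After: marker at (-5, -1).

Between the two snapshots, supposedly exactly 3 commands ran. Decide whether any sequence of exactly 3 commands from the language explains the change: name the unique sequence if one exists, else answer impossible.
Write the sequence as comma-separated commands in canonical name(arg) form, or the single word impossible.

from: config: θ0=180°, θ1=90°, θ2=90°
t=1 rotate(1, 90) ⇒ config: θ0=180°, θ1=180°, θ2=90°
t=2 rotate(1, 90) ⇒ config: θ0=180°, θ1=270°, θ2=90°
t=3 rotate(1, 90) ⇒ config: θ0=180°, θ1=0°, θ2=90°
all 125 alternatives checked — unique.

rotate(1, 90), rotate(1, 90), rotate(1, 90)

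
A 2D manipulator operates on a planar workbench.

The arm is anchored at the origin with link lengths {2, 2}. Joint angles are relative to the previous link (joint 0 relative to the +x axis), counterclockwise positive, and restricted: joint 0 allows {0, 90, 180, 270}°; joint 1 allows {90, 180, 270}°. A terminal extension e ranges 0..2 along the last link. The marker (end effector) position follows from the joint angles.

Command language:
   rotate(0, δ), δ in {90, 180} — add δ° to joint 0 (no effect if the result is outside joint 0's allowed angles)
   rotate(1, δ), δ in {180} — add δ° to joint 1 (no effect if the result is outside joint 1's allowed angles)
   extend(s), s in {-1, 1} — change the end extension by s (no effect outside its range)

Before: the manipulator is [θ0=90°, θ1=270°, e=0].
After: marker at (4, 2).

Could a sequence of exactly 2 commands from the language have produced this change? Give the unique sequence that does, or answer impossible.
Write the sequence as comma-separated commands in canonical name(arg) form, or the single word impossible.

extend(1), extend(1)

start: [θ0=90°, θ1=270°, e=0]
t=1 extend(1) ⇒ [θ0=90°, θ1=270°, e=1]
t=2 extend(1) ⇒ [θ0=90°, θ1=270°, e=2]
uniquely the one of 25 2-step routes that fits.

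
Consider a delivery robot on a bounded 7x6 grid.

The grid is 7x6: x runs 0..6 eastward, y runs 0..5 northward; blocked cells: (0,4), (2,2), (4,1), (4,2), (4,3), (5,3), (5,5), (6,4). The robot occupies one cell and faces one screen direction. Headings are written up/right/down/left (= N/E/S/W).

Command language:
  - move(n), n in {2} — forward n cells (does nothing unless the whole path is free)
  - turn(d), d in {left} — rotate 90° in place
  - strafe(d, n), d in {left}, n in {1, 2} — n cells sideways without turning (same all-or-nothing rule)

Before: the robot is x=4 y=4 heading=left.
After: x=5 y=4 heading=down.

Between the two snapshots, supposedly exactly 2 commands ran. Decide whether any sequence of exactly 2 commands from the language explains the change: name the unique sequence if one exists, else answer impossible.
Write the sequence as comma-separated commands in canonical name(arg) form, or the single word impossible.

key: running strafe(left, 1) before turn(left) would end elsewhere — order is forced
from: x=4 y=4 heading=left
step 1 (turn(left)): x=4 y=4 heading=down
step 2 (strafe(left, 1)): x=5 y=4 heading=down
no other 2-command option fits: unique.

turn(left), strafe(left, 1)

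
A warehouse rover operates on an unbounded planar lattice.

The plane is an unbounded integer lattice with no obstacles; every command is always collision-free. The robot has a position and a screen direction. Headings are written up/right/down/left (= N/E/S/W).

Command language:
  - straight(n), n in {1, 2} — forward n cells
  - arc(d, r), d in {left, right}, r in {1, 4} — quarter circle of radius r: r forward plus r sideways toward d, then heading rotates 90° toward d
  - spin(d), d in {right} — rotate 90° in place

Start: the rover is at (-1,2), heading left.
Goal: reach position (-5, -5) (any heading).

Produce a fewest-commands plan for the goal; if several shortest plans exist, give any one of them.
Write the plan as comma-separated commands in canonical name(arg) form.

arc(left, 4), straight(2), straight(1)

start: at (-1,2), heading left
t=1 arc(left, 4) ⇒ at (-5,-2), heading down
t=2 straight(2) ⇒ at (-5,-4), heading down
t=3 straight(1) ⇒ at (-5,-5), heading down
shorter routes all fall short; 3 is best.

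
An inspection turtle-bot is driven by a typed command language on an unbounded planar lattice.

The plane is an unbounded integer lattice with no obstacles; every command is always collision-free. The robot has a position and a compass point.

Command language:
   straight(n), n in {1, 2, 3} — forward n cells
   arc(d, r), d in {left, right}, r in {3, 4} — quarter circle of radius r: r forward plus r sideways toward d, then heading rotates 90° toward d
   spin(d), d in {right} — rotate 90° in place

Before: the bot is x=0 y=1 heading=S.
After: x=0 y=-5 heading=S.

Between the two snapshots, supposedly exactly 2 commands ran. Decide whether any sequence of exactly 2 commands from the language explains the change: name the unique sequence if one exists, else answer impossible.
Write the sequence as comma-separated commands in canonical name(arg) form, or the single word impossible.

straight(3), straight(3)

key: still facing S at the end — nothing in the sequence rotates
initial: x=0 y=1 heading=S
[1] after straight(3): x=0 y=-2 heading=S
[2] after straight(3): x=0 y=-5 heading=S
all 64 alternatives checked — unique.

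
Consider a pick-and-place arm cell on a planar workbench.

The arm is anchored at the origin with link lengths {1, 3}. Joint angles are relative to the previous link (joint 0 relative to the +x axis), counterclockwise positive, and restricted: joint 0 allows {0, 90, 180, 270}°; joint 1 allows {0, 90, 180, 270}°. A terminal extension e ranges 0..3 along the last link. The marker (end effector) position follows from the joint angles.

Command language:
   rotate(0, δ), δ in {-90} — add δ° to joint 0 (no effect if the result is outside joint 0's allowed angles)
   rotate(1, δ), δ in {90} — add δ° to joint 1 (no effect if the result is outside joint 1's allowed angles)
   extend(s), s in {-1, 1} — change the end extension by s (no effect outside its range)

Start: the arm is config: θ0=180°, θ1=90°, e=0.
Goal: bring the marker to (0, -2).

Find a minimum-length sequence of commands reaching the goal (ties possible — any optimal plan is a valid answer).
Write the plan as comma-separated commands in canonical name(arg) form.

rotate(1, 90), rotate(0, -90)

t0: config: θ0=180°, θ1=90°, e=0
t=1 rotate(1, 90) ⇒ config: θ0=180°, θ1=180°, e=0
t=2 rotate(0, -90) ⇒ config: θ0=90°, θ1=180°, e=0
shorter routes all fall short; 2 is best.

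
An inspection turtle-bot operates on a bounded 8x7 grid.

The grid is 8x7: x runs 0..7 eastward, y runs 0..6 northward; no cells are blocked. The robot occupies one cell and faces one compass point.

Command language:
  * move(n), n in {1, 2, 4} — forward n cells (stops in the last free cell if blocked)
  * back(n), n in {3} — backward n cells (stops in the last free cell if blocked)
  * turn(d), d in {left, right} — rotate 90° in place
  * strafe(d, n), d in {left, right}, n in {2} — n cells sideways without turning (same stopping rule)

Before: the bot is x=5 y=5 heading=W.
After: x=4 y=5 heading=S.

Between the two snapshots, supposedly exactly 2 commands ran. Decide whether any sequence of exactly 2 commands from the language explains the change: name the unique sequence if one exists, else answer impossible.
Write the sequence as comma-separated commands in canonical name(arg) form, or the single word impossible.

move(1), turn(left)

key: cell and facing (now S) both changed — the 2 commands mix motion and turning
t0: x=5 y=5 heading=W
[1] after move(1): x=4 y=5 heading=W
[2] after turn(left): x=4 y=5 heading=S
uniquely the one of 64 2-step routes that fits.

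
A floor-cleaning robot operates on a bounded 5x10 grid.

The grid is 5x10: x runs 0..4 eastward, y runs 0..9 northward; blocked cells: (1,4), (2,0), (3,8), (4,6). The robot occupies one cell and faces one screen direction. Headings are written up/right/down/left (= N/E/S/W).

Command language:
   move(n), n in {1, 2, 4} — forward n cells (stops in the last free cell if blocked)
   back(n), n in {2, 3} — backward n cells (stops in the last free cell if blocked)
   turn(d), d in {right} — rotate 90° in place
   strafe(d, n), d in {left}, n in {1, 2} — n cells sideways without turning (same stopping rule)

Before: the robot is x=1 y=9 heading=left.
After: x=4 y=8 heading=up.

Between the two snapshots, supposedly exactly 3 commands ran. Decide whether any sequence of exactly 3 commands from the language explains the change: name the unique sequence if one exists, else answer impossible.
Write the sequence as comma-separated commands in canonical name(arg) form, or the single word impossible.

back(3), strafe(left, 1), turn(right)

key: order matters: swapping back(3) and turn(right) lands elsewhere
begin: x=1 y=9 heading=left
step 1 (back(3)): x=4 y=9 heading=left
step 2 (strafe(left, 1)): x=4 y=8 heading=left
step 3 (turn(right)): x=4 y=8 heading=up
no other 3-command option fits: unique.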